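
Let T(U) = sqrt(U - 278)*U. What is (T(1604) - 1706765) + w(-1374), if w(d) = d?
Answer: -1708139 + 1604*sqrt(1326) ≈ -1.6497e+6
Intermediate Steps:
T(U) = U*sqrt(-278 + U) (T(U) = sqrt(-278 + U)*U = U*sqrt(-278 + U))
(T(1604) - 1706765) + w(-1374) = (1604*sqrt(-278 + 1604) - 1706765) - 1374 = (1604*sqrt(1326) - 1706765) - 1374 = (-1706765 + 1604*sqrt(1326)) - 1374 = -1708139 + 1604*sqrt(1326)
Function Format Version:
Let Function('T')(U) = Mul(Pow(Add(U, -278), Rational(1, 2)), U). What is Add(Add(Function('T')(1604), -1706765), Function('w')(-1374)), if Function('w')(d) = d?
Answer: Add(-1708139, Mul(1604, Pow(1326, Rational(1, 2)))) ≈ -1.6497e+6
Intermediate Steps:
Function('T')(U) = Mul(U, Pow(Add(-278, U), Rational(1, 2))) (Function('T')(U) = Mul(Pow(Add(-278, U), Rational(1, 2)), U) = Mul(U, Pow(Add(-278, U), Rational(1, 2))))
Add(Add(Function('T')(1604), -1706765), Function('w')(-1374)) = Add(Add(Mul(1604, Pow(Add(-278, 1604), Rational(1, 2))), -1706765), -1374) = Add(Add(Mul(1604, Pow(1326, Rational(1, 2))), -1706765), -1374) = Add(Add(-1706765, Mul(1604, Pow(1326, Rational(1, 2)))), -1374) = Add(-1708139, Mul(1604, Pow(1326, Rational(1, 2))))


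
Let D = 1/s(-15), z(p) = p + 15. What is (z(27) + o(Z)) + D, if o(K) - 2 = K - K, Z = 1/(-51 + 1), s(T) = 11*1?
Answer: 485/11 ≈ 44.091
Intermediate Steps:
z(p) = 15 + p
s(T) = 11
Z = -1/50 (Z = 1/(-50) = -1/50 ≈ -0.020000)
D = 1/11 ≈ 0.090909
o(K) = 2 (o(K) = 2 + (K - K) = 2 + 0 = 2)
(z(27) + o(Z)) + D = ((15 + 27) + 2) + 1/11 = (42 + 2) + 1/11 = 44 + 1/11 = 485/11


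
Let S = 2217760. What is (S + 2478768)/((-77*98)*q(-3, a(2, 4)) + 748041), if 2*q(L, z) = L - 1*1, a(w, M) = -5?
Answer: 4696528/763133 ≈ 6.1543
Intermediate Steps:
q(L, z) = -½ + L/2 (q(L, z) = (L - 1*1)/2 = (L - 1)/2 = (-1 + L)/2 = -½ + L/2)
(S + 2478768)/((-77*98)*q(-3, a(2, 4)) + 748041) = (2217760 + 2478768)/((-77*98)*(-½ + (½)*(-3)) + 748041) = 4696528/(-7546*(-½ - 3/2) + 748041) = 4696528/(-7546*(-2) + 748041) = 4696528/(15092 + 748041) = 4696528/763133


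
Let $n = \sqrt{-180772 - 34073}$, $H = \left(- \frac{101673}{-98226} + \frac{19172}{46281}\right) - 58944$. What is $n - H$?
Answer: $\frac{3308057879959}{56123426} + i \sqrt{214845} \approx 58943.0 + 463.51 i$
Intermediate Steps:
$H = - \frac{3308057879959}{56123426}$ ($H = \left(\left(-101673\right) \left(- \frac{1}{98226}\right) + 19172 \cdot \frac{1}{46281}\right) - 58944 = \left(\frac{11297}{10914} + \frac{19172}{46281}\right) - 58944 = \frac{81342185}{56123426} - 58944 = - \frac{3308057879959}{56123426} \approx -58943.0$)
$n = i \sqrt{214845}$ ($n = \sqrt{-214845} = i \sqrt{214845} \approx 463.51 i$)
$n - H = i \sqrt{214845} - - \frac{3308057879959}{56123426} = i \sqrt{214845} + \frac{3308057879959}{56123426} = \frac{3308057879959}{56123426} + i \sqrt{214845}$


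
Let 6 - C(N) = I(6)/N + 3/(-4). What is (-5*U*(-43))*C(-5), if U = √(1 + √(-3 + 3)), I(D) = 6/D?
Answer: 5977/4 ≈ 1494.3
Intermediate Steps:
C(N) = 27/4 - 1/N (C(N) = 6 - ((6/6)/N + 3/(-4)) = 6 - ((6*(⅙))/N + 3*(-¼)) = 6 - (1/N - ¾) = 6 - (-¾ + 1/N) = 6 + (¾ - 1/N) = 27/4 - 1/N)
U = 1 (U = √(1 + √0) = √(1 + 0) = √1 = 1)
(-5*U*(-43))*C(-5) = (-5*1*(-43))*(27/4 - 1/(-5)) = (-5*(-43))*(27/4 - 1*(-⅕)) = 215*(27/4 + ⅕) = 215*(139/20) = 5977/4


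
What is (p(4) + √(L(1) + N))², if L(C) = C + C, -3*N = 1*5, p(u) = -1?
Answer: (3 - √3)²/9 ≈ 0.17863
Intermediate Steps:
N = -5/3 ≈ -1.6667
L(C) = 2*C
(p(4) + √(L(1) + N))² = (-1 + √(2*1 - 5/3))² = (-1 + √(2 - 5/3))² = (-1 + √(⅓))² = (-1 + √3/3)²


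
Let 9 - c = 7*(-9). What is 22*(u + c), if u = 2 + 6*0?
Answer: 1628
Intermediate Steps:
u = 2 (u = 2 + 0 = 2)
c = 72 (c = 9 - 7*(-9) = 9 - 1*(-63) = 9 + 63 = 72)
22*(u + c) = 22*(2 + 72) = 22*74 = 1628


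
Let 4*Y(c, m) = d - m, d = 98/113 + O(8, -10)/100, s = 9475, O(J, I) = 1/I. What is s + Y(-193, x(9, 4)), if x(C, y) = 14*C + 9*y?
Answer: 4264491887/452000 ≈ 9434.7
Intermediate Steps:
x(C, y) = 9*y + 14*C
d = 97887/113000 (d = 98/113 + 1/(-10*100) = 98*(1/113) - ⅒*1/100 = 98/113 - 1/1000 = 97887/113000 ≈ 0.86626)
Y(c, m) = 97887/452000 - m/4 (Y(c, m) = (97887/113000 - m)/4 = 97887/452000 - m/4)
s + Y(-193, x(9, 4)) = 9475 + (97887/452000 - (9*4 + 14*9)/4) = 9475 + (97887/452000 - (36 + 126)/4) = 9475 + (97887/452000 - ¼*162) = 9475 + (97887/452000 - 81/2) = 9475 - 18208113/452000 = 4264491887/452000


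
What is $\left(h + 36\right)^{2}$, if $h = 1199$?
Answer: $1525225$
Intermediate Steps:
$\left(h + 36\right)^{2} = \left(1199 + 36\right)^{2} = 1235^{2} = 1525225$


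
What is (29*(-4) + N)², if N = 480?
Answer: 132496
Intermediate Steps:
(29*(-4) + N)² = (29*(-4) + 480)² = (-116 + 480)² = 364² = 132496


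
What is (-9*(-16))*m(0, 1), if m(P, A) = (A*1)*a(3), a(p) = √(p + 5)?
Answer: 288*√2 ≈ 407.29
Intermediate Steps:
a(p) = √(5 + p)
m(P, A) = 2*A*√2 (m(P, A) = (A*1)*√(5 + 3) = A*√8 = A*(2*√2) = 2*A*√2)
(-9*(-16))*m(0, 1) = (-9*(-16))*(2*1*√2) = 144*(2*√2) = 288*√2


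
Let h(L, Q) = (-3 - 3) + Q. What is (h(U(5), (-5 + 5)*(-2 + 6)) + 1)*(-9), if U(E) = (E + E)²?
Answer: 45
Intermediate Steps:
U(E) = 4*E² (U(E) = (2*E)² = 4*E²)
h(L, Q) = -6 + Q
(h(U(5), (-5 + 5)*(-2 + 6)) + 1)*(-9) = ((-6 + (-5 + 5)*(-2 + 6)) + 1)*(-9) = ((-6 + 0*4) + 1)*(-9) = ((-6 + 0) + 1)*(-9) = (-6 + 1)*(-9) = -5*(-9) = 45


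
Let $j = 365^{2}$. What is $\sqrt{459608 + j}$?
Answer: $\sqrt{592833} \approx 769.96$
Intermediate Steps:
$j = 133225$
$\sqrt{459608 + j} = \sqrt{459608 + 133225} = \sqrt{592833}$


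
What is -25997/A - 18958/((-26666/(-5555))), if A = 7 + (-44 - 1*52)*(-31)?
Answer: -157419003636/39772339 ≈ -3958.0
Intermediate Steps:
A = 2983 (A = 7 + (-44 - 52)*(-31) = 7 - 96*(-31) = 7 + 2976 = 2983)
-25997/A - 18958/((-26666/(-5555))) = -25997/2983 - 18958/((-26666/(-5555))) = -25997*1/2983 - 18958/((-26666*(-1/5555))) = -25997/2983 - 18958/26666/5555 = -25997/2983 - 18958*5555/26666 = -25997/2983 - 52655845/13333 = -157419003636/39772339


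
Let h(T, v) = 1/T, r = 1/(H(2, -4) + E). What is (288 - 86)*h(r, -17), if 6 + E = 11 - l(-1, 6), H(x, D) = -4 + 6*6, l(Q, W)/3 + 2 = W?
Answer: 5050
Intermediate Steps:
l(Q, W) = -6 + 3*W
H(x, D) = 32 (H(x, D) = -4 + 36 = 32)
E = -7 (E = -6 + (11 - (-6 + 3*6)) = -6 + (11 - (-6 + 18)) = -6 + (11 - 1*12) = -6 + (11 - 12) = -6 - 1 = -7)
r = 1/25 (r = 1/(32 - 7) = 1/25 ≈ 0.040000)
(288 - 86)*h(r, -17) = (288 - 86)/(1/25) = 202*25 = 5050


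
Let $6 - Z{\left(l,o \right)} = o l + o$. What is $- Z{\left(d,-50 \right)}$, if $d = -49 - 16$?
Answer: $3194$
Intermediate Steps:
$d = -65$ ($d = -49 - 16 = -65$)
$Z{\left(l,o \right)} = 6 - o - l o$ ($Z{\left(l,o \right)} = 6 - \left(o l + o\right) = 6 - \left(l o + o\right) = 6 - \left(o + l o\right) = 6 - o - l o$)
$- Z{\left(d,-50 \right)} = - (6 - -50 - \left(-65\right) \left(-50\right)) = - (6 + 50 - 3250) = \left(-1\right) \left(-3194\right) = 3194$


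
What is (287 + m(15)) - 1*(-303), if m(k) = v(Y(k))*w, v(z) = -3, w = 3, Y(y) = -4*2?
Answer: 581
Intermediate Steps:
Y(y) = -8
m(k) = -9 (m(k) = -3*3 = -9)
(287 + m(15)) - 1*(-303) = (287 - 9) - 1*(-303) = 278 + 303 = 581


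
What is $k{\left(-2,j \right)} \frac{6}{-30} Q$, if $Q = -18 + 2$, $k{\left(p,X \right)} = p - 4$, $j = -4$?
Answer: $- \frac{96}{5} \approx -19.2$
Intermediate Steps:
$k{\left(p,X \right)} = -4 + p$
$Q = -16$
$k{\left(-2,j \right)} \frac{6}{-30} Q = \left(-4 - 2\right) \frac{6}{-30} \left(-16\right) = - 6 \cdot 6 \left(- \frac{1}{30}\right) \left(-16\right) = \left(-6\right) \left(- \frac{1}{5}\right) \left(-16\right) = \frac{6}{5} \left(-16\right) = - \frac{96}{5}$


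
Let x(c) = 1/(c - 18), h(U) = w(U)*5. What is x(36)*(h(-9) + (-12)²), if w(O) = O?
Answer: 11/2 ≈ 5.5000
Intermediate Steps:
h(U) = 5*U (h(U) = U*5 = 5*U)
x(c) = 1/(-18 + c)
x(36)*(h(-9) + (-12)²) = (5*(-9) + (-12)²)/(-18 + 36) = (-45 + 144)/18 = (1/18)*99 = 11/2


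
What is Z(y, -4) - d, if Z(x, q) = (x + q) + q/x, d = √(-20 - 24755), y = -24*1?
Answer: -167/6 - 5*I*√991 ≈ -27.833 - 157.4*I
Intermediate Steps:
y = -24
d = 5*I*√991 (d = √(-24775) = 5*I*√991 ≈ 157.4*I)
Z(x, q) = q + x + q/x (Z(x, q) = (q + x) + q/x = q + x + q/x)
Z(y, -4) - d = (-4 - 24 - 4/(-24)) - 5*I*√991 = (-4 - 24 - 4*(-1/24)) - 5*I*√991 = (-4 - 24 + ⅙) - 5*I*√991 = -167/6 - 5*I*√991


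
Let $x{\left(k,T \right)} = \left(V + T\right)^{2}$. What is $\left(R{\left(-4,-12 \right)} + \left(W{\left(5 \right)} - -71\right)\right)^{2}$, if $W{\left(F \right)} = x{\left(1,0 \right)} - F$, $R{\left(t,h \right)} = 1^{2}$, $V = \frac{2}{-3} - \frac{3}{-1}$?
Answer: $\frac{425104}{81} \approx 5248.2$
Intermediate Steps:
$V = \frac{7}{3}$ ($V = 2 \left(- \frac{1}{3}\right) - -3 = - \frac{2}{3} + 3 = \frac{7}{3} \approx 2.3333$)
$x{\left(k,T \right)} = \left(\frac{7}{3} + T\right)^{2}$
$R{\left(t,h \right)} = 1$
$W{\left(F \right)} = \frac{49}{9} - F$ ($W{\left(F \right)} = \frac{\left(7 + 3 \cdot 0\right)^{2}}{9} - F = \frac{\left(7 + 0\right)^{2}}{9} - F = \frac{7^{2}}{9} - F = \frac{1}{9} \cdot 49 - F = \frac{49}{9} - F$)
$\left(R{\left(-4,-12 \right)} + \left(W{\left(5 \right)} - -71\right)\right)^{2} = \left(1 + \left(\left(\frac{49}{9} - 5\right) - -71\right)\right)^{2} = \left(1 + \left(\left(\frac{49}{9} - 5\right) + 71\right)\right)^{2} = \left(1 + \left(\frac{4}{9} + 71\right)\right)^{2} = \left(1 + \frac{643}{9}\right)^{2} = \left(\frac{652}{9}\right)^{2} = \frac{425104}{81}$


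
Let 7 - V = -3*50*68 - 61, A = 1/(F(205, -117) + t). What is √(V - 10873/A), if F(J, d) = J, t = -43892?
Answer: 3*√52779891 ≈ 21795.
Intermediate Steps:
A = -1/43687 (A = 1/(205 - 43892) = 1/(-43687) = -1/43687 ≈ -2.2890e-5)
V = 10268 (V = 7 - (-3*50*68 - 61) = 7 - (-150*68 - 61) = 7 - (-10200 - 61) = 7 - 1*(-10261) = 7 + 10261 = 10268)
√(V - 10873/A) = √(10268 - 10873/(-1/43687)) = √(10268 - 10873*(-43687)) = √(10268 + 475008751) = √475019019 = 3*√52779891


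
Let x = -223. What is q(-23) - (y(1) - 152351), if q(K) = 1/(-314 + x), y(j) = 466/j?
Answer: 81562244/537 ≈ 1.5189e+5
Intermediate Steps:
q(K) = -1/537 (q(K) = 1/(-314 - 223) = 1/(-537) = -1/537)
q(-23) - (y(1) - 152351) = -1/537 - (466/1 - 152351) = -1/537 - (466*1 - 152351) = -1/537 - (466 - 152351) = -1/537 - 1*(-151885) = -1/537 + 151885 = 81562244/537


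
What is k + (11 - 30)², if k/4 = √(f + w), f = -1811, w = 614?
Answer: 361 + 12*I*√133 ≈ 361.0 + 138.39*I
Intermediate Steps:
k = 12*I*√133 (k = 4*√(-1811 + 614) = 4*√(-1197) = 4*(3*I*√133) = 12*I*√133 ≈ 138.39*I)
k + (11 - 30)² = 12*I*√133 + (11 - 30)² = 12*I*√133 + (-19)² = 12*I*√133 + 361 = 361 + 12*I*√133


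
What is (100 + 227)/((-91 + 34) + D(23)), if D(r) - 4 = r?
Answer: -109/10 ≈ -10.900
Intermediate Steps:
D(r) = 4 + r
(100 + 227)/((-91 + 34) + D(23)) = (100 + 227)/((-91 + 34) + (4 + 23)) = 327/(-57 + 27) = 327/(-30) = 327*(-1/30) = -109/10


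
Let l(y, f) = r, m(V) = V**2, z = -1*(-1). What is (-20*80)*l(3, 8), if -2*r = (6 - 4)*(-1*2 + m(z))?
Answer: -1600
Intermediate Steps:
z = 1
r = 1 (r = -(6 - 4)*(-1*2 + 1**2)/2 = -(-2 + 1) = -(-1) = -1/2*(-2) = 1)
l(y, f) = 1
(-20*80)*l(3, 8) = -20*80*1 = -1600*1 = -1600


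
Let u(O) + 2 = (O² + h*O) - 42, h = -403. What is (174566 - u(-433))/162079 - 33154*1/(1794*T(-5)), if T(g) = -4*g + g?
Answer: -5207954573/2180772945 ≈ -2.3881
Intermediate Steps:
T(g) = -3*g
u(O) = -44 + O² - 403*O (u(O) = -2 + ((O² - 403*O) - 42) = -2 + (-42 + O² - 403*O) = -44 + O² - 403*O)
(174566 - u(-433))/162079 - 33154*1/(1794*T(-5)) = (174566 - (-44 + (-433)² - 403*(-433)))/162079 - 33154/((-3*(-5)*69)*26) = (174566 - (-44 + 187489 + 174499))*(1/162079) - 33154/((15*69)*26) = (174566 - 1*361944)*(1/162079) - 33154/(1035*26) = (174566 - 361944)*(1/162079) - 33154/26910 = -187378*1/162079 - 33154*1/26910 = -187378/162079 - 16577/13455 = -5207954573/2180772945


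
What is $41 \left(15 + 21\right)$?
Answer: $1476$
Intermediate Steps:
$41 \left(15 + 21\right) = 41 \cdot 36 = 1476$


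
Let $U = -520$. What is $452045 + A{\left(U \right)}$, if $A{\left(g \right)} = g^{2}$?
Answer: $722445$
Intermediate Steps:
$452045 + A{\left(U \right)} = 452045 + \left(-520\right)^{2} = 452045 + 270400 = 722445$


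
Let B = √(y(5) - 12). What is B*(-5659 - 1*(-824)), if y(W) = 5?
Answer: -4835*I*√7 ≈ -12792.0*I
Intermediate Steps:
B = I*√7 (B = √(5 - 12) = √(-7) = I*√7 ≈ 2.6458*I)
B*(-5659 - 1*(-824)) = (I*√7)*(-5659 - 1*(-824)) = (I*√7)*(-5659 + 824) = (I*√7)*(-4835) = -4835*I*√7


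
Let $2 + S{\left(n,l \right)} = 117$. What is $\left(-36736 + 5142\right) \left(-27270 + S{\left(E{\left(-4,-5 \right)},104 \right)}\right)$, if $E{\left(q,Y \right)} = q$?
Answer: $857935070$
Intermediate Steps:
$S{\left(n,l \right)} = 115$ ($S{\left(n,l \right)} = -2 + 117 = 115$)
$\left(-36736 + 5142\right) \left(-27270 + S{\left(E{\left(-4,-5 \right)},104 \right)}\right) = \left(-36736 + 5142\right) \left(-27270 + 115\right) = \left(-31594\right) \left(-27155\right) = 857935070$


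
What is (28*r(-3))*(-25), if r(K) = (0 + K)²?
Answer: -6300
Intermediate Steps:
r(K) = K²
(28*r(-3))*(-25) = (28*(-3)²)*(-25) = (28*9)*(-25) = 252*(-25) = -6300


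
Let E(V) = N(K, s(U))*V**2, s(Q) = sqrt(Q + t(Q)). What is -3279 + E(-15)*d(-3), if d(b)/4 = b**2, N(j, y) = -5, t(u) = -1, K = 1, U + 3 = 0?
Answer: -43779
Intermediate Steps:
U = -3 (U = -3 + 0 = -3)
s(Q) = sqrt(-1 + Q) (s(Q) = sqrt(Q - 1) = sqrt(-1 + Q))
d(b) = 4*b**2
E(V) = -5*V**2
-3279 + E(-15)*d(-3) = -3279 + (-5*(-15)**2)*(4*(-3)**2) = -3279 + (-5*225)*(4*9) = -3279 - 1125*36 = -3279 - 40500 = -43779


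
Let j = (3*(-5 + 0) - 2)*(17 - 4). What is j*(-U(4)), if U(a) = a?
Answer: 884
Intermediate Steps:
j = -221 (j = (3*(-5) - 2)*13 = (-15 - 2)*13 = -17*13 = -221)
j*(-U(4)) = -(-221)*4 = -221*(-4) = 884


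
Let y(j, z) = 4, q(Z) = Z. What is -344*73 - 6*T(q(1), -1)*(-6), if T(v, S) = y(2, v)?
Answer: -24968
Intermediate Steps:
T(v, S) = 4
-344*73 - 6*T(q(1), -1)*(-6) = -344*73 - 6*4*(-6) = -25112 - 24*(-6) = -25112 + 144 = -24968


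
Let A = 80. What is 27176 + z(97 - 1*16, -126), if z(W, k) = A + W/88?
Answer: 2398609/88 ≈ 27257.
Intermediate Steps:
z(W, k) = 80 + W/88
27176 + z(97 - 1*16, -126) = 27176 + (80 + (97 - 1*16)/88) = 27176 + (80 + (97 - 16)/88) = 27176 + (80 + (1/88)*81) = 27176 + (80 + 81/88) = 27176 + 7121/88 = 2398609/88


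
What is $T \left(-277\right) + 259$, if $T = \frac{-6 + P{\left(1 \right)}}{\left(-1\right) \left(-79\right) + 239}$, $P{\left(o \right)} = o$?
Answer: $\frac{83747}{318} \approx 263.36$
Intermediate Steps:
$T = - \frac{5}{318}$ ($T = \frac{-6 + 1}{\left(-1\right) \left(-79\right) + 239} = - \frac{5}{79 + 239} = - \frac{5}{318} \approx -0.015723$)
$T \left(-277\right) + 259 = \left(- \frac{5}{318}\right) \left(-277\right) + 259 = \frac{1385}{318} + 259 = \frac{83747}{318}$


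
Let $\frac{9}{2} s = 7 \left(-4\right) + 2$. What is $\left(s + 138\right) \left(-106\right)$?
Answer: $- \frac{126140}{9} \approx -14016.0$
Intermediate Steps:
$s = - \frac{52}{9}$ ($s = \frac{2 \left(7 \left(-4\right) + 2\right)}{9} = \frac{2 \left(-28 + 2\right)}{9} = \frac{2}{9} \left(-26\right) = - \frac{52}{9} \approx -5.7778$)
$\left(s + 138\right) \left(-106\right) = \left(- \frac{52}{9} + 138\right) \left(-106\right) = \frac{1190}{9} \left(-106\right) = - \frac{126140}{9}$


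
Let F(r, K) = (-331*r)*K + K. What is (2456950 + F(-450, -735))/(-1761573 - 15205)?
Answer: 107022035/1776778 ≈ 60.234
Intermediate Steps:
F(r, K) = K - 331*K*r (F(r, K) = -331*K*r + K = K - 331*K*r)
(2456950 + F(-450, -735))/(-1761573 - 15205) = (2456950 - 735*(1 - 331*(-450)))/(-1761573 - 15205) = (2456950 - 735*(1 + 148950))/(-1776778) = (2456950 - 735*148951)*(-1/1776778) = (2456950 - 109478985)*(-1/1776778) = -107022035*(-1/1776778) = 107022035/1776778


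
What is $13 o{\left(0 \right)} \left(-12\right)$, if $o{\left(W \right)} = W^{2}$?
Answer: $0$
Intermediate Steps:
$13 o{\left(0 \right)} \left(-12\right) = 13 \cdot 0^{2} \left(-12\right) = 13 \cdot 0 \left(-12\right) = 0 \left(-12\right) = 0$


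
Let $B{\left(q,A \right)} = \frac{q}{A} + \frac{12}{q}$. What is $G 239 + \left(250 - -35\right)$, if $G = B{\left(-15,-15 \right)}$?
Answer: $\frac{1664}{5} \approx 332.8$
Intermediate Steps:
$B{\left(q,A \right)} = \frac{12}{q} + \frac{q}{A}$
$G = \frac{1}{5}$ ($G = \frac{12}{-15} - \frac{15}{-15} = 12 \left(- \frac{1}{15}\right) - -1 = - \frac{4}{5} + 1 = \frac{1}{5} \approx 0.2$)
$G 239 + \left(250 - -35\right) = \frac{1}{5} \cdot 239 + \left(250 - -35\right) = \frac{239}{5} + \left(250 + 35\right) = \frac{239}{5} + 285 = \frac{1664}{5}$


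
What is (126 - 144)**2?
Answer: 324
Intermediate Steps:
(126 - 144)**2 = (-18)**2 = 324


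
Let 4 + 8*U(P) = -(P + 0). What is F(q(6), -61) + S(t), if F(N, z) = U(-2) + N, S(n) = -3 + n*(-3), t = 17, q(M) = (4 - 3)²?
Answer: -213/4 ≈ -53.250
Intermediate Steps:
q(M) = 1 (q(M) = 1² = 1)
U(P) = -½ - P/8 (U(P) = -½ + (-(P + 0))/8 = -½ + (-P)/8 = -½ - P/8)
S(n) = -3 - 3*n
F(N, z) = -¼ + N (F(N, z) = (-½ - ⅛*(-2)) + N = (-½ + ¼) + N = -¼ + N)
F(q(6), -61) + S(t) = (-¼ + 1) + (-3 - 3*17) = ¾ + (-3 - 51) = ¾ - 54 = -213/4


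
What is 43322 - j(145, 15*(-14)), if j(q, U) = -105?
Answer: 43427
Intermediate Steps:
43322 - j(145, 15*(-14)) = 43322 - 1*(-105) = 43322 + 105 = 43427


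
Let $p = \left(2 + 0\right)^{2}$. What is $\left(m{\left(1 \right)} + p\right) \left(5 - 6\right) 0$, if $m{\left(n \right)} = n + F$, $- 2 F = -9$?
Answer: $0$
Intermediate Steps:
$F = \frac{9}{2}$ ($F = \left(- \frac{1}{2}\right) \left(-9\right) = \frac{9}{2} \approx 4.5$)
$m{\left(n \right)} = \frac{9}{2} + n$ ($m{\left(n \right)} = n + \frac{9}{2} = \frac{9}{2} + n$)
$p = 4$ ($p = 2^{2} = 4$)
$\left(m{\left(1 \right)} + p\right) \left(5 - 6\right) 0 = \left(\left(\frac{9}{2} + 1\right) + 4\right) \left(5 - 6\right) 0 = \left(\frac{11}{2} + 4\right) \left(\left(-1\right) 0\right) = \frac{19}{2} \cdot 0 = 0$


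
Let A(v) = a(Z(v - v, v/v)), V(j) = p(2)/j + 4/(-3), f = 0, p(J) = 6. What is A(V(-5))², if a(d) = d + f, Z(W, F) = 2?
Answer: 4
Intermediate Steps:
V(j) = -4/3 + 6/j (V(j) = 6/j + 4/(-3) = 6/j + 4*(-⅓) = 6/j - 4/3 = -4/3 + 6/j)
a(d) = d (a(d) = d + 0 = d)
A(v) = 2
A(V(-5))² = 2² = 4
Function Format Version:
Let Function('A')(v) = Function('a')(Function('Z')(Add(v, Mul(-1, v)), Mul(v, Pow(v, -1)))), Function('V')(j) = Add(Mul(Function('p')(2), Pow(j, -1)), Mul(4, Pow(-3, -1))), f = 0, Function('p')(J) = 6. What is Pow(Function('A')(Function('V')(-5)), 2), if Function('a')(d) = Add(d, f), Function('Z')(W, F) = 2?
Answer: 4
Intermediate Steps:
Function('V')(j) = Add(Rational(-4, 3), Mul(6, Pow(j, -1))) (Function('V')(j) = Add(Mul(6, Pow(j, -1)), Mul(4, Pow(-3, -1))) = Add(Mul(6, Pow(j, -1)), Mul(4, Rational(-1, 3))) = Add(Mul(6, Pow(j, -1)), Rational(-4, 3)) = Add(Rational(-4, 3), Mul(6, Pow(j, -1))))
Function('a')(d) = d (Function('a')(d) = Add(d, 0) = d)
Function('A')(v) = 2
Pow(Function('A')(Function('V')(-5)), 2) = Pow(2, 2) = 4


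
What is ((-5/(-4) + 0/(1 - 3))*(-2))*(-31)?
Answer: 155/2 ≈ 77.500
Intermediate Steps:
((-5/(-4) + 0/(1 - 3))*(-2))*(-31) = ((-5*(-1/4) + 0/(-2))*(-2))*(-31) = ((5/4 + 0*(-1/2))*(-2))*(-31) = ((5/4 + 0)*(-2))*(-31) = ((5/4)*(-2))*(-31) = -5/2*(-31) = 155/2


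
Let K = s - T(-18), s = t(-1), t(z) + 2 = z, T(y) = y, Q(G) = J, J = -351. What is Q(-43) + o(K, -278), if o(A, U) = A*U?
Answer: -4521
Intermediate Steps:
Q(G) = -351
t(z) = -2 + z
s = -3 (s = -2 - 1 = -3)
K = 15 (K = -3 - 1*(-18) = -3 + 18 = 15)
Q(-43) + o(K, -278) = -351 + 15*(-278) = -351 - 4170 = -4521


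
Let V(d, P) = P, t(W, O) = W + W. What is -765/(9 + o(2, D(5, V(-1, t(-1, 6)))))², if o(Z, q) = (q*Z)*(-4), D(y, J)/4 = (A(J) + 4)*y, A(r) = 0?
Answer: -765/398161 ≈ -0.0019213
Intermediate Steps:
t(W, O) = 2*W
D(y, J) = 16*y (D(y, J) = 4*((0 + 4)*y) = 4*(4*y) = 16*y)
o(Z, q) = -4*Z*q (o(Z, q) = (Z*q)*(-4) = -4*Z*q)
-765/(9 + o(2, D(5, V(-1, t(-1, 6)))))² = -765/(9 - 4*2*16*5)² = -765/(9 - 4*2*80)² = -765/(9 - 640)² = -765/((-631)²) = -765/398161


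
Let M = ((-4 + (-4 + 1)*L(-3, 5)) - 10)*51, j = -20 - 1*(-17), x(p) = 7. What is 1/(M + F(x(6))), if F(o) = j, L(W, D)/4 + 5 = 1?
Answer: 1/1731 ≈ 0.00057770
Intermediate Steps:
L(W, D) = -16 (L(W, D) = -20 + 4*1 = -20 + 4 = -16)
j = -3 (j = -20 + 17 = -3)
F(o) = -3
M = 1734 (M = ((-4 + (-4 + 1)*(-16)) - 10)*51 = ((-4 - 3*(-16)) - 10)*51 = ((-4 + 48) - 10)*51 = (44 - 10)*51 = 34*51 = 1734)
1/(M + F(x(6))) = 1/(1734 - 3) = 1/1731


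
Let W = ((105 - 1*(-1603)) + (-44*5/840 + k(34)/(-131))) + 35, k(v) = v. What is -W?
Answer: -9587117/5502 ≈ -1742.5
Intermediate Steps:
W = 9587117/5502 (W = ((105 - 1*(-1603)) + (-44*5/840 + 34/(-131))) + 35 = ((105 + 1603) + (-220*1/840 + 34*(-1/131))) + 35 = (1708 + (-11/42 - 34/131)) + 35 = (1708 - 2869/5502) + 35 = 9394547/5502 + 35 = 9587117/5502 ≈ 1742.5)
-W = -1*9587117/5502 = -9587117/5502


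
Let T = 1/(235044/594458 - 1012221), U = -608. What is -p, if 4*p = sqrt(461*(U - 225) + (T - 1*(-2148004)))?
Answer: -sqrt(4435336473945638392204054971)/200574212058 ≈ -332.04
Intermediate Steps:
T = -297229/300861318087 (T = 1/(235044*(1/594458) - 1012221) = 1/(117522/297229 - 1012221) = 1/(-300861318087/297229) = -297229/300861318087 ≈ -9.8793e-7)
p = sqrt(4435336473945638392204054971)/200574212058 (p = sqrt(461*(-608 - 225) + (-297229/300861318087 - 1*(-2148004)))/4 = sqrt(461*(-833) + (-297229/300861318087 + 2148004))/4 = sqrt(-384013 + 646251314695851119/300861318087)/4 = sqrt(530716657353307988/300861318087)/4 = (2*sqrt(4435336473945638392204054971)/100287106029)/4 = sqrt(4435336473945638392204054971)/200574212058 ≈ 332.04)
-p = -sqrt(4435336473945638392204054971)/200574212058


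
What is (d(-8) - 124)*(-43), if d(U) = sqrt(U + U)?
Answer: 5332 - 172*I ≈ 5332.0 - 172.0*I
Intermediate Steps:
d(U) = sqrt(2)*sqrt(U) (d(U) = sqrt(2*U) = sqrt(2)*sqrt(U))
(d(-8) - 124)*(-43) = (sqrt(2)*sqrt(-8) - 124)*(-43) = (sqrt(2)*(2*I*sqrt(2)) - 124)*(-43) = (4*I - 124)*(-43) = (-124 + 4*I)*(-43) = 5332 - 172*I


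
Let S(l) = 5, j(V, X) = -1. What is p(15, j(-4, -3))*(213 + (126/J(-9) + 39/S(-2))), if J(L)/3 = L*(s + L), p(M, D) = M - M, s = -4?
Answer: 0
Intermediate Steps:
p(M, D) = 0
J(L) = 3*L*(-4 + L) (J(L) = 3*(L*(-4 + L)) = 3*L*(-4 + L))
p(15, j(-4, -3))*(213 + (126/J(-9) + 39/S(-2))) = 0*(213 + (126/((3*(-9)*(-4 - 9))) + 39/5)) = 0*(213 + (126/((3*(-9)*(-13))) + 39*(⅕))) = 0*(213 + (126/351 + 39/5)) = 0*(213 + (126*(1/351) + 39/5)) = 0*(213 + (14/39 + 39/5)) = 0*(213 + 1591/195) = 0*(43126/195) = 0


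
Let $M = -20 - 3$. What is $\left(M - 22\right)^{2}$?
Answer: $2025$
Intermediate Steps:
$M = -23$ ($M = -20 - 3 = -23$)
$\left(M - 22\right)^{2} = \left(-23 - 22\right)^{2} = \left(-45\right)^{2} = 2025$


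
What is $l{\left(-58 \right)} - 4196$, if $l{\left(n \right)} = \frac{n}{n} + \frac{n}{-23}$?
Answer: $- \frac{96427}{23} \approx -4192.5$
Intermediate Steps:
$l{\left(n \right)} = 1 - \frac{n}{23}$ ($l{\left(n \right)} = 1 + n \left(- \frac{1}{23}\right) = 1 - \frac{n}{23}$)
$l{\left(-58 \right)} - 4196 = \left(1 - - \frac{58}{23}\right) - 4196 = \left(1 + \frac{58}{23}\right) - 4196 = \frac{81}{23} - 4196 = - \frac{96427}{23}$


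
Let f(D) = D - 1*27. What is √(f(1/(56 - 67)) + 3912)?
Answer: √470074/11 ≈ 62.329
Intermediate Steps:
f(D) = -27 + D (f(D) = D - 27 = -27 + D)
√(f(1/(56 - 67)) + 3912) = √((-27 + 1/(56 - 67)) + 3912) = √((-27 + 1/(-11)) + 3912) = √((-27 - 1/11) + 3912) = √(-298/11 + 3912) = √(42734/11) = √470074/11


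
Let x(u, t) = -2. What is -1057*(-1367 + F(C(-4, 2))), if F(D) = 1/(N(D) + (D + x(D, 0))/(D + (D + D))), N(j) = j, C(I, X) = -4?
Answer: 1445221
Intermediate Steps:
F(D) = 1/(D + (-2 + D)/(3*D)) (F(D) = 1/(D + (D - 2)/(D + (D + D))) = 1/(D + (-2 + D)/(D + 2*D)) = 1/(D + (-2 + D)/((3*D))) = 1/(D + (-2 + D)*(1/(3*D))) = 1/(D + (-2 + D)/(3*D)))
-1057*(-1367 + F(C(-4, 2))) = -1057*(-1367 + 3*(-4)/(-2 - 4 + 3*(-4)**2)) = -1057*(-1367 + 3*(-4)/(-2 - 4 + 3*16)) = -1057*(-1367 + 3*(-4)/(-2 - 4 + 48)) = -1057*(-1367 + 3*(-4)/42) = -1057*(-1367 + 3*(-4)*(1/42)) = -1057*(-1367 - 2/7) = -1057*(-9571/7) = 1445221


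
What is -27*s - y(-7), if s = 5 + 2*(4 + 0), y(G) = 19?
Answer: -370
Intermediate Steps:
s = 13 (s = 5 + 2*4 = 5 + 8 = 13)
-27*s - y(-7) = -27*13 - 1*19 = -351 - 19 = -370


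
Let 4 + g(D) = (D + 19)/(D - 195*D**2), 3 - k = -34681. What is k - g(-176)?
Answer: 209532725091/6040496 ≈ 34688.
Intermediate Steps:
k = 34684 (k = 3 - 1*(-34681) = 3 + 34681 = 34684)
g(D) = -4 + (19 + D)/(D - 195*D**2) (g(D) = -4 + (D + 19)/(D - 195*D**2) = -4 + (19 + D)/(D - 195*D**2))
k - g(-176) = 34684 - (-19 - 780*(-176)**2 + 3*(-176))/((-176)*(-1 + 195*(-176))) = 34684 - (-1)*(-19 - 780*30976 - 528)/(176*(-1 - 34320)) = 34684 - (-1)*(-19 - 24161280 - 528)/(176*(-34321)) = 34684 - (-1)*(-1)*(-24161827)/(176*34321) = 34684 - 1*(-24161827/6040496) = 34684 + 24161827/6040496 = 209532725091/6040496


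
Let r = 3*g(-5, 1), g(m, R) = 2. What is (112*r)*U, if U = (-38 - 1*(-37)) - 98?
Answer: -66528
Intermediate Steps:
r = 6 (r = 3*2 = 6)
U = -99 (U = (-38 + 37) - 98 = -1 - 98 = -99)
(112*r)*U = (112*6)*(-99) = 672*(-99) = -66528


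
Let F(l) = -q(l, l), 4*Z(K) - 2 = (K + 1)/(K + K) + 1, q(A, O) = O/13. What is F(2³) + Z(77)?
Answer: 523/2002 ≈ 0.26124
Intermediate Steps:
q(A, O) = O/13 (q(A, O) = O*(1/13) = O/13)
Z(K) = ¾ + (1 + K)/(8*K) (Z(K) = ½ + ((K + 1)/(K + K) + 1)/4 = ½ + ((1 + K)/((2*K)) + 1)/4 = ½ + ((1 + K)*(1/(2*K)) + 1)/4 = ½ + ((1 + K)/(2*K) + 1)/4 = ½ + (1 + (1 + K)/(2*K))/4 = ½ + (¼ + (1 + K)/(8*K)) = ¾ + (1 + K)/(8*K))
F(l) = -l/13
F(2³) + Z(77) = -1/13*2³ + (⅛)*(1 + 7*77)/77 = -1/13*8 + (⅛)*(1/77)*(1 + 539) = -8/13 + (⅛)*(1/77)*540 = -8/13 + 135/154 = 523/2002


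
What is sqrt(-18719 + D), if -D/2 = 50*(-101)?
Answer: 13*I*sqrt(51) ≈ 92.839*I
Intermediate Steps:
D = 10100 (D = -100*(-101) = -2*(-5050) = 10100)
sqrt(-18719 + D) = sqrt(-18719 + 10100) = sqrt(-8619) = 13*I*sqrt(51)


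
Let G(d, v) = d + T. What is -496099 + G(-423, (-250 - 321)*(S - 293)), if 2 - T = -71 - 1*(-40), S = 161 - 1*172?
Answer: -496489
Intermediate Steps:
S = -11 (S = 161 - 172 = -11)
T = 33 (T = 2 - (-71 - 1*(-40)) = 2 - (-71 + 40) = 2 - 1*(-31) = 2 + 31 = 33)
G(d, v) = 33 + d (G(d, v) = d + 33 = 33 + d)
-496099 + G(-423, (-250 - 321)*(S - 293)) = -496099 + (33 - 423) = -496099 - 390 = -496489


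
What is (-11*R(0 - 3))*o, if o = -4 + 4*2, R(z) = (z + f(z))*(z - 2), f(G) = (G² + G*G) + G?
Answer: 2640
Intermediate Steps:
f(G) = G + 2*G² (f(G) = (G² + G²) + G = 2*G² + G = G + 2*G²)
R(z) = (-2 + z)*(z + z*(1 + 2*z)) (R(z) = (z + z*(1 + 2*z))*(z - 2) = (z + z*(1 + 2*z))*(-2 + z) = (-2 + z)*(z + z*(1 + 2*z)))
o = 4 (o = -4 + 8 = 4)
(-11*R(0 - 3))*o = -22*(0 - 3)*(-2 + (0 - 3)² - (0 - 3))*4 = -22*(-3)*(-2 + (-3)² - 1*(-3))*4 = -22*(-3)*(-2 + 9 + 3)*4 = -22*(-3)*10*4 = -11*(-60)*4 = 660*4 = 2640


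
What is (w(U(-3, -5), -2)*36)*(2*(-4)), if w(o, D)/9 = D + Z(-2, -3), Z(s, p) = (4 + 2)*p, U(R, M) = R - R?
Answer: 51840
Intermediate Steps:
U(R, M) = 0
Z(s, p) = 6*p
w(o, D) = -162 + 9*D (w(o, D) = 9*(D + 6*(-3)) = 9*(D - 18) = 9*(-18 + D) = -162 + 9*D)
(w(U(-3, -5), -2)*36)*(2*(-4)) = ((-162 + 9*(-2))*36)*(2*(-4)) = ((-162 - 18)*36)*(-8) = -180*36*(-8) = -6480*(-8) = 51840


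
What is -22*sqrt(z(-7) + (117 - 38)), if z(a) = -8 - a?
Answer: -22*sqrt(78) ≈ -194.30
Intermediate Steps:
-22*sqrt(z(-7) + (117 - 38)) = -22*sqrt((-8 - 1*(-7)) + (117 - 38)) = -22*sqrt((-8 + 7) + 79) = -22*sqrt(-1 + 79) = -22*sqrt(78)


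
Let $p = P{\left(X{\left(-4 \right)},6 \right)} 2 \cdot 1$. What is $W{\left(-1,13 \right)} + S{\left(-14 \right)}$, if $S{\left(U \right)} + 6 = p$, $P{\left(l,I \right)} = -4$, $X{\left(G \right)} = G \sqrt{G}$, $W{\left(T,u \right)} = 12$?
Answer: $-2$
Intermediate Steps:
$X{\left(G \right)} = G^{\frac{3}{2}}$
$p = -8$ ($p = \left(-4\right) 2 \cdot 1 = \left(-8\right) 1 = -8$)
$S{\left(U \right)} = -14$ ($S{\left(U \right)} = -6 - 8 = -14$)
$W{\left(-1,13 \right)} + S{\left(-14 \right)} = 12 - 14 = -2$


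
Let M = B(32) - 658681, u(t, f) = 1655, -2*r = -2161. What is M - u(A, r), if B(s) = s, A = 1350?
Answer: -660304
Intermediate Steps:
r = 2161/2 (r = -½*(-2161) = 2161/2 ≈ 1080.5)
M = -658649 (M = 32 - 658681 = -658649)
M - u(A, r) = -658649 - 1*1655 = -658649 - 1655 = -660304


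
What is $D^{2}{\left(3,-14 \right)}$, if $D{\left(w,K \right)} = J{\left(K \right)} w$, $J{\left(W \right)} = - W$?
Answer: $1764$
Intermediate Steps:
$D{\left(w,K \right)} = - K w$
$D^{2}{\left(3,-14 \right)} = \left(\left(-1\right) \left(-14\right) 3\right)^{2} = 42^{2} = 1764$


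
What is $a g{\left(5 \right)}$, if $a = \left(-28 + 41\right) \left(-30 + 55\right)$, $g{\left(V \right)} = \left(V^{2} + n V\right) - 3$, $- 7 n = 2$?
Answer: $\frac{46800}{7} \approx 6685.7$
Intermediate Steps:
$n = - \frac{2}{7}$ ($n = \left(- \frac{1}{7}\right) 2 = - \frac{2}{7} \approx -0.28571$)
$g{\left(V \right)} = -3 + V^{2} - \frac{2 V}{7}$ ($g{\left(V \right)} = \left(V^{2} - \frac{2 V}{7}\right) - 3 = -3 + V^{2} - \frac{2 V}{7}$)
$a = 325$ ($a = 13 \cdot 25 = 325$)
$a g{\left(5 \right)} = 325 \left(-3 + 5^{2} - \frac{10}{7}\right) = 325 \left(-3 + 25 - \frac{10}{7}\right) = 325 \cdot \frac{144}{7} = \frac{46800}{7}$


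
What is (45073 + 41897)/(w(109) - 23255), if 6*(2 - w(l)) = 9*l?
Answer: -57980/15611 ≈ -3.7140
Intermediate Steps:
w(l) = 2 - 3*l/2
(45073 + 41897)/(w(109) - 23255) = (45073 + 41897)/((2 - 3/2*109) - 23255) = 86970/((2 - 327/2) - 23255) = 86970/(-323/2 - 23255) = 86970/(-46833/2) = 86970*(-2/46833) = -57980/15611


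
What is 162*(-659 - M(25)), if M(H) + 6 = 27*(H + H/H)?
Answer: -219510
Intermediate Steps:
M(H) = 21 + 27*H (M(H) = -6 + 27*(H + H/H) = -6 + 27*(H + 1) = -6 + 27*(1 + H) = -6 + (27 + 27*H) = 21 + 27*H)
162*(-659 - M(25)) = 162*(-659 - (21 + 27*25)) = 162*(-659 - (21 + 675)) = 162*(-659 - 1*696) = 162*(-659 - 696) = 162*(-1355) = -219510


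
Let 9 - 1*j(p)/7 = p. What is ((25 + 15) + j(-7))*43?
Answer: 6536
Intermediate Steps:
j(p) = 63 - 7*p
((25 + 15) + j(-7))*43 = ((25 + 15) + (63 - 7*(-7)))*43 = (40 + (63 + 49))*43 = (40 + 112)*43 = 152*43 = 6536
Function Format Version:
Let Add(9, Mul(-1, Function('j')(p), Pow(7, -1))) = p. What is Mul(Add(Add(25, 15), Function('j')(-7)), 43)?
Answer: 6536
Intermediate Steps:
Function('j')(p) = Add(63, Mul(-7, p))
Mul(Add(Add(25, 15), Function('j')(-7)), 43) = Mul(Add(Add(25, 15), Add(63, Mul(-7, -7))), 43) = Mul(Add(40, Add(63, 49)), 43) = Mul(Add(40, 112), 43) = Mul(152, 43) = 6536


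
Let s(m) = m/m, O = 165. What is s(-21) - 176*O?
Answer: -29039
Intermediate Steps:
s(m) = 1
s(-21) - 176*O = 1 - 176*165 = 1 - 29040 = -29039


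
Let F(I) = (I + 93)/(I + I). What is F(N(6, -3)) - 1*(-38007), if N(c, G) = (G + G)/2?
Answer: 37992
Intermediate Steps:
N(c, G) = G (N(c, G) = (2*G)*(½) = G)
F(I) = (93 + I)/(2*I) (F(I) = (93 + I)/((2*I)) = (93 + I)*(1/(2*I)) = (93 + I)/(2*I))
F(N(6, -3)) - 1*(-38007) = (½)*(93 - 3)/(-3) - 1*(-38007) = (½)*(-⅓)*90 + 38007 = -15 + 38007 = 37992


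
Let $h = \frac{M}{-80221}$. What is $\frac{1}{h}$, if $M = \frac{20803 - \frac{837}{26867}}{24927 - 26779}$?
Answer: $\frac{997902792041}{139728341} \approx 7141.7$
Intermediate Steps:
$M = - \frac{139728341}{12439421}$ ($M = \frac{20803 - \frac{837}{26867}}{-1852} = \left(20803 - \frac{837}{26867}\right) \left(- \frac{1}{1852}\right) = \frac{558913364}{26867} \left(- \frac{1}{1852}\right) = - \frac{139728341}{12439421} \approx -11.233$)
$h = \frac{139728341}{997902792041}$ ($h = - \frac{139728341}{12439421 \left(-80221\right)} = \left(- \frac{139728341}{12439421}\right) \left(- \frac{1}{80221}\right) = \frac{139728341}{997902792041} \approx 0.00014002$)
$\frac{1}{h} = \frac{1}{\frac{139728341}{997902792041}} = \frac{997902792041}{139728341}$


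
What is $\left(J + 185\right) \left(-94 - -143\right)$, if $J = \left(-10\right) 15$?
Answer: $1715$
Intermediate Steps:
$J = -150$
$\left(J + 185\right) \left(-94 - -143\right) = \left(-150 + 185\right) \left(-94 - -143\right) = 35 \left(-94 + 143\right) = 35 \cdot 49 = 1715$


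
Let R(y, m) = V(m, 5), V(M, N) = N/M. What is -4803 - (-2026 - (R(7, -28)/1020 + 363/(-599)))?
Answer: -9503546231/3421488 ≈ -2777.6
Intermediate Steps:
R(y, m) = 5/m
-4803 - (-2026 - (R(7, -28)/1020 + 363/(-599))) = -4803 - (-2026 - ((5/(-28))/1020 + 363/(-599))) = -4803 - (-2026 - ((5*(-1/28))*(1/1020) + 363*(-1/599))) = -4803 - (-2026 - (-5/28*1/1020 - 363/599)) = -4803 - (-2026 - (-1/5712 - 363/599)) = -4803 - (-2026 - 1*(-2074055/3421488)) = -4803 - (-2026 + 2074055/3421488) = -4803 - 1*(-6929860633/3421488) = -4803 + 6929860633/3421488 = -9503546231/3421488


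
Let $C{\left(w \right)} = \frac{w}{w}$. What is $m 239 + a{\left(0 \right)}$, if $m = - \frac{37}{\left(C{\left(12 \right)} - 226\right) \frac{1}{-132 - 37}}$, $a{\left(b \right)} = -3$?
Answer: $- \frac{1495142}{225} \approx -6645.1$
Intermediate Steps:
$C{\left(w \right)} = 1$
$m = - \frac{6253}{225}$ ($m = - \frac{37}{\left(1 - 226\right) \frac{1}{-132 - 37}} = - \frac{37}{\left(-225\right) \frac{1}{-169}} = - \frac{37}{\left(-225\right) \left(- \frac{1}{169}\right)} = - \frac{37}{\frac{225}{169}} = \left(-37\right) \frac{169}{225} = - \frac{6253}{225} \approx -27.791$)
$m 239 + a{\left(0 \right)} = \left(- \frac{6253}{225}\right) 239 - 3 = - \frac{1494467}{225} - 3 = - \frac{1495142}{225}$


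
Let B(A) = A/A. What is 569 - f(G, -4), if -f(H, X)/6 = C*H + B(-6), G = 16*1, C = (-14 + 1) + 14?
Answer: 671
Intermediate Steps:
B(A) = 1
C = 1 (C = -13 + 14 = 1)
G = 16
f(H, X) = -6 - 6*H (f(H, X) = -6*(1*H + 1) = -6*(H + 1) = -6*(1 + H) = -6 - 6*H)
569 - f(G, -4) = 569 - (-6 - 6*16) = 569 - (-6 - 96) = 569 - 1*(-102) = 569 + 102 = 671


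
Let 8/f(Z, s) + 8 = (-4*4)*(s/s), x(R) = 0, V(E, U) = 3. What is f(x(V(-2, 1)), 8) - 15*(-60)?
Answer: 2699/3 ≈ 899.67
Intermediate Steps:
f(Z, s) = -⅓ (f(Z, s) = 8/(-8 + (-4*4)*(s/s)) = 8/(-8 - 16*1) = 8/(-8 - 16) = 8/(-24) = 8*(-1/24) = -⅓)
f(x(V(-2, 1)), 8) - 15*(-60) = -⅓ - 15*(-60) = -⅓ + 900 = 2699/3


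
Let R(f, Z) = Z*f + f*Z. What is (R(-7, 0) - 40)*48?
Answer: -1920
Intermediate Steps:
R(f, Z) = 2*Z*f (R(f, Z) = Z*f + Z*f = 2*Z*f)
(R(-7, 0) - 40)*48 = (2*0*(-7) - 40)*48 = (0 - 40)*48 = -40*48 = -1920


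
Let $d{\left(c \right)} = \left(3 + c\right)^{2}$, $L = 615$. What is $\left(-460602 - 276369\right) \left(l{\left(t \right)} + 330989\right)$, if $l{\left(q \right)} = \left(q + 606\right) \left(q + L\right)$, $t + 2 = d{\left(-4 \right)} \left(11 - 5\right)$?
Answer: $-522202174209$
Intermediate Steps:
$t = 4$ ($t = -2 + \left(3 - 4\right)^{2} \left(11 - 5\right) = -2 + \left(-1\right)^{2} \cdot 6 = -2 + 1 \cdot 6 = -2 + 6 = 4$)
$l{\left(q \right)} = \left(606 + q\right) \left(615 + q\right)$ ($l{\left(q \right)} = \left(q + 606\right) \left(q + 615\right) = \left(606 + q\right) \left(615 + q\right)$)
$\left(-460602 - 276369\right) \left(l{\left(t \right)} + 330989\right) = \left(-460602 - 276369\right) \left(\left(372690 + 4^{2} + 1221 \cdot 4\right) + 330989\right) = - 736971 \left(\left(372690 + 16 + 4884\right) + 330989\right) = - 736971 \left(377590 + 330989\right) = \left(-736971\right) 708579 = -522202174209$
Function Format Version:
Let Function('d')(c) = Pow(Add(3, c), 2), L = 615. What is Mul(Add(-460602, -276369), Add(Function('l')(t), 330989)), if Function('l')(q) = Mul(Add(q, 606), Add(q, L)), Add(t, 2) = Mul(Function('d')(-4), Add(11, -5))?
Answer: -522202174209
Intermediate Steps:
t = 4 (t = Add(-2, Mul(Pow(Add(3, -4), 2), Add(11, -5))) = Add(-2, Mul(Pow(-1, 2), 6)) = Add(-2, Mul(1, 6)) = Add(-2, 6) = 4)
Function('l')(q) = Mul(Add(606, q), Add(615, q)) (Function('l')(q) = Mul(Add(q, 606), Add(q, 615)) = Mul(Add(606, q), Add(615, q)))
Mul(Add(-460602, -276369), Add(Function('l')(t), 330989)) = Mul(Add(-460602, -276369), Add(Add(372690, Pow(4, 2), Mul(1221, 4)), 330989)) = Mul(-736971, Add(Add(372690, 16, 4884), 330989)) = Mul(-736971, Add(377590, 330989)) = Mul(-736971, 708579) = -522202174209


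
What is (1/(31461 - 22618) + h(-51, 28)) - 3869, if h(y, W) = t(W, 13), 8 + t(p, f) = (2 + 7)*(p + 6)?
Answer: -31578352/8843 ≈ -3571.0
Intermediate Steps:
t(p, f) = 46 + 9*p (t(p, f) = -8 + (2 + 7)*(p + 6) = -8 + 9*(6 + p) = -8 + (54 + 9*p) = 46 + 9*p)
h(y, W) = 46 + 9*W
(1/(31461 - 22618) + h(-51, 28)) - 3869 = (1/(31461 - 22618) + (46 + 9*28)) - 3869 = (1/8843 + (46 + 252)) - 3869 = (1/8843 + 298) - 3869 = 2635215/8843 - 3869 = -31578352/8843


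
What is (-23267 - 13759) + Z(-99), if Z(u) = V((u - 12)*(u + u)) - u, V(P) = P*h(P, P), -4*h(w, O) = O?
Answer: -120795048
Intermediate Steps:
h(w, O) = -O/4
V(P) = -P**2/4 (V(P) = P*(-P/4) = -P**2/4)
Z(u) = -u - u**2*(-12 + u)**2 (Z(u) = -(u - 12)**2*(u + u)**2/4 - u = -4*u**2*(-12 + u)**2/4 - u = -u**2*(-12 + u)**2 - u = -u - u**2*(-12 + u)**2)
(-23267 - 13759) + Z(-99) = (-23267 - 13759) - 99*(-1 - 1*(-99)*(-12 - 99)**2) = -37026 - 99*(-1 - 1*(-99)*(-111)**2) = -37026 - 99*(-1 - 1*(-99)*12321) = -37026 - 99*(-1 + 1219779) = -37026 - 99*1219778 = -37026 - 120758022 = -120795048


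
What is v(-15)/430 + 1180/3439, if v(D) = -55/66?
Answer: 605441/1774524 ≈ 0.34119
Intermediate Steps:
v(D) = -⅚ (v(D) = -55*1/66 = -⅚)
v(-15)/430 + 1180/3439 = -⅚/430 + 1180/3439 = -⅚*1/430 + 1180*(1/3439) = -1/516 + 1180/3439 = 605441/1774524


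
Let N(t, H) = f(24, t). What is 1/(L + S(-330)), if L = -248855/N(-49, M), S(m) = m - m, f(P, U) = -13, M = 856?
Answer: 13/248855 ≈ 5.2239e-5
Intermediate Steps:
N(t, H) = -13
S(m) = 0
L = 248855/13 (L = -248855/(-13) = -248855*(-1/13) = 248855/13 ≈ 19143.)
1/(L + S(-330)) = 1/(248855/13 + 0) = 1/(248855/13) = 13/248855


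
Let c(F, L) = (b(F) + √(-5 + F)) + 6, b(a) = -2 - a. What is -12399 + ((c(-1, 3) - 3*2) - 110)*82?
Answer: -21501 + 82*I*√6 ≈ -21501.0 + 200.86*I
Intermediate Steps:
c(F, L) = 4 + √(-5 + F) - F (c(F, L) = ((-2 - F) + √(-5 + F)) + 6 = (-2 + √(-5 + F) - F) + 6 = 4 + √(-5 + F) - F)
-12399 + ((c(-1, 3) - 3*2) - 110)*82 = -12399 + (((4 + √(-5 - 1) - 1*(-1)) - 3*2) - 110)*82 = -12399 + (((4 + √(-6) + 1) - 6) - 110)*82 = -12399 + (((4 + I*√6 + 1) - 6) - 110)*82 = -12399 + (((5 + I*√6) - 6) - 110)*82 = -12399 + ((-1 + I*√6) - 110)*82 = -12399 + (-111 + I*√6)*82 = -12399 + (-9102 + 82*I*√6) = -21501 + 82*I*√6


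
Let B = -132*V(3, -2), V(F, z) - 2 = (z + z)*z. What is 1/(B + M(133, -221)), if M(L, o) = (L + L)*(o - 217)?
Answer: -1/117828 ≈ -8.4869e-6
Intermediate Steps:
V(F, z) = 2 + 2*z² (V(F, z) = 2 + (z + z)*z = 2 + (2*z)*z = 2 + 2*z²)
M(L, o) = 2*L*(-217 + o) (M(L, o) = (2*L)*(-217 + o) = 2*L*(-217 + o))
B = -1320 (B = -132*(2 + 2*(-2)²) = -132*(2 + 2*4) = -132*(2 + 8) = -132*10 = -1320)
1/(B + M(133, -221)) = 1/(-1320 + 2*133*(-217 - 221)) = 1/(-1320 + 2*133*(-438)) = 1/(-1320 - 116508) = 1/(-117828) = -1/117828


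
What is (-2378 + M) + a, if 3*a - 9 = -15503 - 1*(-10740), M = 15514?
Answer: 34654/3 ≈ 11551.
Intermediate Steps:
a = -4754/3 (a = 3 + (-15503 - 1*(-10740))/3 = 3 + (-15503 + 10740)/3 = 3 + (⅓)*(-4763) = 3 - 4763/3 = -4754/3 ≈ -1584.7)
(-2378 + M) + a = (-2378 + 15514) - 4754/3 = 13136 - 4754/3 = 34654/3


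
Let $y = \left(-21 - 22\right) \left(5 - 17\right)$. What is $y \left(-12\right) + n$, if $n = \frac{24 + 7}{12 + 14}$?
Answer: $- \frac{160961}{26} \approx -6190.8$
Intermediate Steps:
$y = 516$ ($y = \left(-43\right) \left(-12\right) = 516$)
$n = \frac{31}{26} \approx 1.1923$
$y \left(-12\right) + n = 516 \left(-12\right) + \frac{31}{26} = -6192 + \frac{31}{26} = - \frac{160961}{26}$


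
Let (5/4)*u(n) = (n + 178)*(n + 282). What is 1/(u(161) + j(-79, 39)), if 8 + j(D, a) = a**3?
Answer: 5/897263 ≈ 5.5725e-6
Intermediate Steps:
j(D, a) = -8 + a**3
u(n) = 4*(178 + n)*(282 + n)/5 (u(n) = 4*((n + 178)*(n + 282))/5 = 4*((178 + n)*(282 + n))/5 = 4*(178 + n)*(282 + n)/5)
1/(u(161) + j(-79, 39)) = 1/((200784/5 + 368*161 + (4/5)*161**2) + (-8 + 39**3)) = 1/((200784/5 + 59248 + (4/5)*25921) + (-8 + 59319)) = 1/((200784/5 + 59248 + 103684/5) + 59311) = 1/(600708/5 + 59311) = 1/(897263/5) = 5/897263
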